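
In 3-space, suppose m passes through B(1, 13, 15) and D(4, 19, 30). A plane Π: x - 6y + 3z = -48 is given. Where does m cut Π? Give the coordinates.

(-3, 5, -5)

A direction vector for m is D − B = (3, 6, 15).
Substitute r = (1, 13, 15) + t(3, 6, 15) into the plane: -32 + 12t = -48, so t = -4/3.
Intersection: (1, 13, 15) + (-4/3)·(3, 6, 15) = (-3, 5, -5).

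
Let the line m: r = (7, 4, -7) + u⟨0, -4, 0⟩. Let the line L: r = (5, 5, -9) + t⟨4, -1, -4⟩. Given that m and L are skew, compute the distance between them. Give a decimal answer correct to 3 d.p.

Common perpendicular direction n = (0, -4, 0) × (4, -1, -4) = (16, 0, 16).
With w = (5, 5, -9) − (7, 4, -7) = (-2, 1, -2), w · n = -64.
Distance = |w · n| / |n| = |-64| / √512 ≈ 2.828.

2.828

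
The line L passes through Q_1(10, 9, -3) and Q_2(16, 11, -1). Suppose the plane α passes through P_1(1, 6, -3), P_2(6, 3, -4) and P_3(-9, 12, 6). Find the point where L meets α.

A direction vector for L is Q_2 − Q_1 = (6, 2, 2).
P_1P_2 = (5, -3, -1), P_1P_3 = (-10, 6, 9); a normal to α is P_1P_2 × P_1P_3 = (-21, -35, 0).
Using P_1: α has equation -21x - 35y = -231.
Substitute r = (10, 9, -3) + t(6, 2, 2) into the plane: -525 + (-196)t = -231, so t = -3/2.
Intersection: (10, 9, -3) + (-3/2)·(6, 2, 2) = (1, 6, -6).

(1, 6, -6)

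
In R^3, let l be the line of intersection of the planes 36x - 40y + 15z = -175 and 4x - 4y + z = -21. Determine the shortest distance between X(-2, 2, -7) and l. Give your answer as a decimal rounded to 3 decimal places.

10.262

Direction of l: (36, -40, 15) × (4, -4, 1) = (20, 24, 16).
A point on l: solving the two plane equations with x = -5 gives (-5, 1, 3).
Taking (-5, 1, 3) on l with direction v = (20, 24, 16): w = X − (-5, 1, 3) = (3, 1, -10), and w × v = (256, -248, 52).
Distance = |w × v| / |v| = √129744 / √1232 ≈ 10.262.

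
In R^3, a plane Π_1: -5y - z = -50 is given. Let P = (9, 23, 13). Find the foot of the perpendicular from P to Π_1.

(9, 8, 10)

Foot = P − λn with λ = (n·P − d)/|n|² = (-128 − (-50))/26 = -3.
Foot = (9, 23, 13) − (-3)·(0, -5, -1) = (9, 8, 10).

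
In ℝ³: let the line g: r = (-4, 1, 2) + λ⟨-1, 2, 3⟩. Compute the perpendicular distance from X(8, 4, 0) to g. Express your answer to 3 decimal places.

Taking (-4, 1, 2) on g with direction v = (-1, 2, 3): w = X − (-4, 1, 2) = (12, 3, -2), and w × v = (13, -34, 27).
Distance = |w × v| / |v| = √2054 / √14 ≈ 12.113.

12.113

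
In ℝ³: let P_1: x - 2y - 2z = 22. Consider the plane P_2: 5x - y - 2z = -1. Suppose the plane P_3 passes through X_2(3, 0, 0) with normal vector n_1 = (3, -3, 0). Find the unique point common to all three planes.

P_3: n_1·r = n_1·X_2 gives 3x - 3y = 9.
Solving the 3×3 linear system x - 2y - 2z = 22, 5x - y - 2z = -1, 3x - 3y = 9 (e.g. by elimination or Cramer's rule, determinant = 30) gives (-4, -7, -6).

(-4, -7, -6)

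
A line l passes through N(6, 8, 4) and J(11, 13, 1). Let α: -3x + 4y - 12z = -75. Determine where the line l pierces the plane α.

(1, 3, 7)

A direction vector for l is J − N = (5, 5, -3).
Substitute r = (6, 8, 4) + t(5, 5, -3) into the plane: -34 + 41t = -75, so t = -1.
Intersection: (6, 8, 4) + (-1)·(5, 5, -3) = (1, 3, 7).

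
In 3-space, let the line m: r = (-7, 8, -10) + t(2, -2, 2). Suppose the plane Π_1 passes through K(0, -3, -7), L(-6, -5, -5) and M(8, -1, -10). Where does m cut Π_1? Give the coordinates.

KL = (-6, -2, 2), KM = (8, 2, -3); a normal to Π_1 is KL × KM = (2, -2, 4).
Using K: Π_1 has equation 2x - 2y + 4z = -22.
Substitute r = (-7, 8, -10) + t(2, -2, 2) into the plane: -70 + 16t = -22, so t = 3.
Intersection: (-7, 8, -10) + 3·(2, -2, 2) = (-1, 2, -4).

(-1, 2, -4)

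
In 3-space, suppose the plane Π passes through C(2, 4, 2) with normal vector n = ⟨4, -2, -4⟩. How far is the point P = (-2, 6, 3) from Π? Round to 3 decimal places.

4.000

Π: n·r = n·C gives 4x - 2y - 4z = -8.
n·P − d = (4)·(-2) + (-2)·(6) + (-4)·(3) − (-8) = -24; |n| = √36.
Distance = |-24| / √36 = 24/√36 ≈ 4.000.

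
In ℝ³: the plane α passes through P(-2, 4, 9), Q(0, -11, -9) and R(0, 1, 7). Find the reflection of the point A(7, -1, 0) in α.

(1, -9, 6)

PQ = (2, -15, -18), PR = (2, -3, -2); a normal to α is PQ × PR = (-24, -32, 24).
Using P: α has equation -24x - 32y + 24z = 136.
λ = (n·A − d)/|n|² = (-136 − 136)/2176 = -1/8.
Reflection = A − 2λn = (7, -1, 0) − (-1/4)·(-24, -32, 24) = (1, -9, 6).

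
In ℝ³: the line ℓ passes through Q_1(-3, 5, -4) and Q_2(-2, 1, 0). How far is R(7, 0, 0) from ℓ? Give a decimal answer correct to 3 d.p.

8.768

A direction vector for ℓ is Q_2 − Q_1 = (1, -4, 4).
Taking (-3, 5, -4) on ℓ with direction v = (1, -4, 4): w = R − (-3, 5, -4) = (10, -5, 4), and w × v = (-4, -36, -35).
Distance = |w × v| / |v| = √2537 / √33 ≈ 8.768.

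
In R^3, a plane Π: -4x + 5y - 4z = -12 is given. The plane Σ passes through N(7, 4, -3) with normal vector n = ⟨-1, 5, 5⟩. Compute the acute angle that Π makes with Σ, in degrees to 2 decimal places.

Σ: n·r = n·N gives -x + 5y + 5z = -2.
cos θ = |n₁·n₂| / (|n₁||n₂|) = |9| / (√57 · √51).
θ = arccos(0.16692) ≈ 80.39°.

80.39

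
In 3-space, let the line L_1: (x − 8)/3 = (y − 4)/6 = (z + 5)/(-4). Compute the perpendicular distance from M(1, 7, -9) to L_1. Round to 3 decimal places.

L_1 has direction (3, 6, -4) through (8, 4, -5).
Taking (8, 4, -5) on L_1 with direction v = (3, 6, -4): w = M − (8, 4, -5) = (-7, 3, -4), and w × v = (12, -40, -51).
Distance = |w × v| / |v| = √4345 / √61 ≈ 8.440.

8.440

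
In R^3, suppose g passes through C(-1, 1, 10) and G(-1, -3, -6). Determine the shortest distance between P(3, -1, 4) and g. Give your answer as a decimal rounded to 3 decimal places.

A direction vector for g is G − C = (0, -4, -16).
Taking (-1, 1, 10) on g with direction v = (0, -4, -16): w = P − (-1, 1, 10) = (4, -2, -6), and w × v = (8, 64, -16).
Distance = |w × v| / |v| = √4416 / √272 ≈ 4.029.

4.029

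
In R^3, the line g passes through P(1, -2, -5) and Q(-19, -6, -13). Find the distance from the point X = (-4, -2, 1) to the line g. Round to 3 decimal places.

7.441

A direction vector for g is Q − P = (-20, -4, -8).
Taking (1, -2, -5) on g with direction v = (-20, -4, -8): w = X − (1, -2, -5) = (-5, 0, 6), and w × v = (24, -160, 20).
Distance = |w × v| / |v| = √26576 / √480 ≈ 7.441.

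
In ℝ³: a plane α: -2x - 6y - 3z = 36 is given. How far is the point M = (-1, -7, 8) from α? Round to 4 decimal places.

n·M − d = (-2)·(-1) + (-6)·(-7) + (-3)·(8) − 36 = -16; |n| = √49.
Distance = |-16| / √49 = 16/√49 ≈ 2.2857.

2.2857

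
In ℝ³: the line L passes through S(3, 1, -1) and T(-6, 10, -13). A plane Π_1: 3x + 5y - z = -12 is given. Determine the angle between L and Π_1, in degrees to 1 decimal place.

A direction vector for L is T − S = (-9, 9, -12).
sin θ = |n·v| / (|n||v|) = |30| / (√35 · √306) = 0.28989.
θ ≈ 16.9°.

16.9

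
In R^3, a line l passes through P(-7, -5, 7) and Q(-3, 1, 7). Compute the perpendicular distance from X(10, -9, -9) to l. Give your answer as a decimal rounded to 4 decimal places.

A direction vector for l is Q − P = (4, 6, 0).
Taking (-7, -5, 7) on l with direction v = (4, 6, 0): w = X − (-7, -5, 7) = (17, -4, -16), and w × v = (96, -64, 118).
Distance = |w × v| / |v| = √27236 / √52 ≈ 22.8860.

22.8860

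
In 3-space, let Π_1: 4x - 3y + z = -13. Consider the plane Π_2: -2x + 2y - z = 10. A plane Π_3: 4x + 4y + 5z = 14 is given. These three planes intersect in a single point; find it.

Solving the 3×3 linear system 4x - 3y + z = -13, -2x + 2y - z = 10, 4x + 4y + 5z = 14 (e.g. by elimination or Cramer's rule, determinant = 22) gives (1, 5, -2).

(1, 5, -2)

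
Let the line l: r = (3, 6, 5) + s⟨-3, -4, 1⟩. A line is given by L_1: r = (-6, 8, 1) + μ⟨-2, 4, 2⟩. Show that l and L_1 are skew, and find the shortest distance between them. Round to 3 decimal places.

8.283

Common perpendicular direction n = (-3, -4, 1) × (-2, 4, 2) = (-12, 4, -20).
With w = (-6, 8, 1) − (3, 6, 5) = (-9, 2, -4), w · n = 196.
Since n ≠ 0 the lines are not parallel, and w · n = 196 ≠ 0 so they do not intersect; hence they are skew.
Distance = |w · n| / |n| = |196| / √560 ≈ 8.283.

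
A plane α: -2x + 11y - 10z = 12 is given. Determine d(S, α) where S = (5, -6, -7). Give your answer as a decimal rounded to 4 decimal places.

1.2000

n·S − d = (-2)·(5) + (11)·(-6) + (-10)·(-7) − 12 = -18; |n| = √225.
Distance = |-18| / √225 = 18/√225 ≈ 1.2000.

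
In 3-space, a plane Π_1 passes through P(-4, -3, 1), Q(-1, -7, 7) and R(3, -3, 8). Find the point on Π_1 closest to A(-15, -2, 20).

(-3, -11, 8)

PQ = (3, -4, 6), PR = (7, 0, 7); a normal to Π_1 is PQ × PR = (-28, 21, 28).
Using P: Π_1 has equation -28x + 21y + 28z = 77.
Foot = A − λn with λ = (n·A − d)/|n|² = (938 − 77)/2009 = 3/7.
Foot = (-15, -2, 20) − (3/7)·(-28, 21, 28) = (-3, -11, 8).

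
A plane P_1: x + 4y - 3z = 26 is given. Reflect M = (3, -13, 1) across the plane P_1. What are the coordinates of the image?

(9, 11, -17)

λ = (n·M − d)/|n|² = (-52 − 26)/26 = -3.
Reflection = M − 2λn = (3, -13, 1) − (-6)·(1, 4, -3) = (9, 11, -17).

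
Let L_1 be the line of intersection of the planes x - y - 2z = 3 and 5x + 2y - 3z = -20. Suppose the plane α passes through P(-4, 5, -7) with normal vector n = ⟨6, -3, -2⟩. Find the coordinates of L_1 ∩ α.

Direction of L_1: (1, -1, -2) × (5, 2, -3) = (7, -7, 7).
A point on L_1: solving the two plane equations with x = -9 gives (-9, 2, -7).
α: n·r = n·P gives 6x - 3y - 2z = -25.
Substitute r = (-9, 2, -7) + t(7, -7, 7) into the plane: -46 + 49t = -25, so t = 3/7.
Intersection: (-9, 2, -7) + (3/7)·(7, -7, 7) = (-6, -1, -4).

(-6, -1, -4)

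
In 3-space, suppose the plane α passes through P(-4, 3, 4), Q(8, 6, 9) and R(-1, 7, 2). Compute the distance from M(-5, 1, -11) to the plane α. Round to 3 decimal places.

10.447

PQ = (12, 3, 5), PR = (3, 4, -2); a normal to α is PQ × PR = (-26, 39, 39).
Using P: α has equation -26x + 39y + 39z = 377.
n·M − d = (-26)·(-5) + (39)·(1) + (39)·(-11) − 377 = -637; |n| = √3718.
Distance = |-637| / √3718 = 637/√3718 ≈ 10.447.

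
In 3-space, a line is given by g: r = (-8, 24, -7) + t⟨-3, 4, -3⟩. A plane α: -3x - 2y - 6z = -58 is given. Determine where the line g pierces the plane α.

Substitute r = (-8, 24, -7) + t(-3, 4, -3) into the plane: 18 + 19t = -58, so t = -4.
Intersection: (-8, 24, -7) + (-4)·(-3, 4, -3) = (4, 8, 5).

(4, 8, 5)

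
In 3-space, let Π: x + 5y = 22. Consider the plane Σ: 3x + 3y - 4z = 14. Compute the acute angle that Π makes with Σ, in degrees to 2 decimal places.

cos θ = |n₁·n₂| / (|n₁||n₂|) = |18| / (√26 · √34).
θ = arccos(0.60541) ≈ 52.74°.

52.74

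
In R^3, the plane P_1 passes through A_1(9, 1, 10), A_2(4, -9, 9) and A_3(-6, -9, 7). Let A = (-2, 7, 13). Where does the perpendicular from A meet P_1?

A_1A_2 = (-5, -10, -1), A_1A_3 = (-15, -10, -3); a normal to P_1 is A_1A_2 × A_1A_3 = (20, 0, -100).
Using A_1: P_1 has equation 20x - 100z = -820.
Foot = A − λn with λ = (n·A − d)/|n|² = (-1340 − (-820))/10400 = -1/20.
Foot = (-2, 7, 13) − (-1/20)·(20, 0, -100) = (-1, 7, 8).

(-1, 7, 8)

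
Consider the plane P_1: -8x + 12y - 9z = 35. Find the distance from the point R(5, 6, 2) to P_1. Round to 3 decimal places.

1.235

n·R − d = (-8)·(5) + (12)·(6) + (-9)·(2) − 35 = -21; |n| = √289.
Distance = |-21| / √289 = 21/√289 ≈ 1.235.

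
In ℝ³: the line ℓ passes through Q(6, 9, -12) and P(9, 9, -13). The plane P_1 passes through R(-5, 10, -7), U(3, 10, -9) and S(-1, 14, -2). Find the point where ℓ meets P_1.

A direction vector for ℓ is P − Q = (3, 0, -1).
RU = (8, 0, -2), RS = (4, 4, 5); a normal to P_1 is RU × RS = (8, -48, 32).
Using R: P_1 has equation 8x - 48y + 32z = -744.
Substitute r = (6, 9, -12) + t(3, 0, -1) into the plane: -768 + (-8)t = -744, so t = -3.
Intersection: (6, 9, -12) + (-3)·(3, 0, -1) = (-3, 9, -9).

(-3, 9, -9)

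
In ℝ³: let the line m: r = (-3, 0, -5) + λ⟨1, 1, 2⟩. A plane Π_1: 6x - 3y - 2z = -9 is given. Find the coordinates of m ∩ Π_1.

(-2, 1, -3)

Substitute r = (-3, 0, -5) + t(1, 1, 2) into the plane: -8 + (-1)t = -9, so t = 1.
Intersection: (-3, 0, -5) + 1·(1, 1, 2) = (-2, 1, -3).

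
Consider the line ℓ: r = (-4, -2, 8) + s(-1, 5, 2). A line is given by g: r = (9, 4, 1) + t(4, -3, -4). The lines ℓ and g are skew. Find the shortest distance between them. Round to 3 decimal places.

Common perpendicular direction n = (-1, 5, 2) × (4, -3, -4) = (-14, 4, -17).
With w = (9, 4, 1) − (-4, -2, 8) = (13, 6, -7), w · n = -39.
Distance = |w · n| / |n| = |-39| / √501 ≈ 1.742.

1.742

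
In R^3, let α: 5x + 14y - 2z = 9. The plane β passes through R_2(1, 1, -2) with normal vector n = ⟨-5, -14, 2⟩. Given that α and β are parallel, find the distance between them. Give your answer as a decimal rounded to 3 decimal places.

β: n·r = n·R_2 gives -5x - 14y + 2z = -23.
Rescale β by 1/(-1): 5x + 14y - 2z = 23. Then distance = |9 − 23| / √225 ≈ 0.933.

0.933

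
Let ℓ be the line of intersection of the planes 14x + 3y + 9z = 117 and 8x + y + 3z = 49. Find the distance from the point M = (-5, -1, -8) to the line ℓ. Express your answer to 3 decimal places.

17.720

Direction of ℓ: (14, 3, 9) × (8, 1, 3) = (0, 30, -10).
A point on ℓ: solving the two plane equations with y = 1 gives (3, 1, 8).
Taking (3, 1, 8) on ℓ with direction v = (0, 30, -10): w = M − (3, 1, 8) = (-8, -2, -16), and w × v = (500, -80, -240).
Distance = |w × v| / |v| = √314000 / √1000 ≈ 17.720.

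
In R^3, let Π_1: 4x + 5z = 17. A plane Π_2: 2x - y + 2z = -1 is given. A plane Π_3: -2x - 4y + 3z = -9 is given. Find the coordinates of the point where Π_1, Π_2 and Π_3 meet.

(-2, 7, 5)

Solving the 3×3 linear system 4x + 5z = 17, 2x - y + 2z = -1, -2x - 4y + 3z = -9 (e.g. by elimination or Cramer's rule, determinant = -30) gives (-2, 7, 5).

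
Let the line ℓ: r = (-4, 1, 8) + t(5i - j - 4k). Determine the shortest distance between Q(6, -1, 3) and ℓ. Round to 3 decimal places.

Taking (-4, 1, 8) on ℓ with direction v = (5, -1, -4): w = Q − (-4, 1, 8) = (10, -2, -5), and w × v = (3, 15, 0).
Distance = |w × v| / |v| = √234 / √42 ≈ 2.360.

2.360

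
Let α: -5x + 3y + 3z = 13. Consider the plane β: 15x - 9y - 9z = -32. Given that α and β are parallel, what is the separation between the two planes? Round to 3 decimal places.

0.356

Rescale β by 1/(-3): -5x + 3y + 3z = 32/3. Then distance = |13 − (32/3)| / √43 ≈ 0.356.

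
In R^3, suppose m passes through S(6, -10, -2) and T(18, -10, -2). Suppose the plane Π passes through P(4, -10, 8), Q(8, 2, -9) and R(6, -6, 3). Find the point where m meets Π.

(-6, -10, -2)

A direction vector for m is T − S = (12, 0, 0).
PQ = (4, 12, -17), PR = (2, 4, -5); a normal to Π is PQ × PR = (8, -14, -8).
Using P: Π has equation 8x - 14y - 8z = 108.
Substitute r = (6, -10, -2) + t(12, 0, 0) into the plane: 204 + 96t = 108, so t = -1.
Intersection: (6, -10, -2) + (-1)·(12, 0, 0) = (-6, -10, -2).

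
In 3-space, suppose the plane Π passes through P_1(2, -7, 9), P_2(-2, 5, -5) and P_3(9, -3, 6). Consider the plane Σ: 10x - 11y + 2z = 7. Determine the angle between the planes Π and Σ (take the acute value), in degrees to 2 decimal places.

57.47

P_1P_2 = (-4, 12, -14), P_1P_3 = (7, 4, -3); a normal to Π is P_1P_2 × P_1P_3 = (20, -110, -100).
Using P_1: Π has equation 20x - 110y - 100z = -90.
cos θ = |n₁·n₂| / (|n₁||n₂|) = |1210| / (√22500 · √225).
θ = arccos(0.53778) ≈ 57.47°.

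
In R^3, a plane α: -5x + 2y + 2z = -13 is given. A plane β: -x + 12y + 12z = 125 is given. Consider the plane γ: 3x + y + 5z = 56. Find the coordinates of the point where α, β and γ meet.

(7, 5, 6)

Solving the 3×3 linear system -5x + 2y + 2z = -13, -x + 12y + 12z = 125, 3x + y + 5z = 56 (e.g. by elimination or Cramer's rule, determinant = -232) gives (7, 5, 6).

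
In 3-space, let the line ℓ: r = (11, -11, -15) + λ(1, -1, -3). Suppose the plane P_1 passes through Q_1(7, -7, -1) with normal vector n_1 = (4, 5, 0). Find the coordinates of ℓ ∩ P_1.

(7, -7, -3)

P_1: n_1·r = n_1·Q_1 gives 4x + 5y = -7.
Substitute r = (11, -11, -15) + t(1, -1, -3) into the plane: -11 + (-1)t = -7, so t = -4.
Intersection: (11, -11, -15) + (-4)·(1, -1, -3) = (7, -7, -3).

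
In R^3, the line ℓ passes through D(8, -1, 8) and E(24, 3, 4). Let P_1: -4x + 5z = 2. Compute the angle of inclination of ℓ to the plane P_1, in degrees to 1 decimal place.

A direction vector for ℓ is E − D = (16, 4, -4).
sin θ = |n·v| / (|n||v|) = |-84| / (√41 · √288) = 0.77302.
θ ≈ 50.6°.

50.6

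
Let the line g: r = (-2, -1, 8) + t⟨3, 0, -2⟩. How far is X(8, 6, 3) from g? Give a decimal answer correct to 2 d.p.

Taking (-2, -1, 8) on g with direction v = (3, 0, -2): w = X − (-2, -1, 8) = (10, 7, -5), and w × v = (-14, 5, -21).
Distance = |w × v| / |v| = √662 / √13 ≈ 7.14.

7.14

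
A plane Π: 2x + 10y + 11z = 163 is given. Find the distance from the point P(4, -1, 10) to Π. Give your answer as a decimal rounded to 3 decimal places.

3.667

n·P − d = (2)·(4) + (10)·(-1) + (11)·(10) − 163 = -55; |n| = √225.
Distance = |-55| / √225 = 55/√225 ≈ 3.667.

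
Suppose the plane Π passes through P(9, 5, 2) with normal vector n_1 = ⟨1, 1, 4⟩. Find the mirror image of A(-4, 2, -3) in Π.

Π: n_1·r = n_1·P gives x + y + 4z = 22.
λ = (n·A − d)/|n|² = (-14 − 22)/18 = -2.
Reflection = A − 2λn = (-4, 2, -3) − (-4)·(1, 1, 4) = (0, 6, 13).

(0, 6, 13)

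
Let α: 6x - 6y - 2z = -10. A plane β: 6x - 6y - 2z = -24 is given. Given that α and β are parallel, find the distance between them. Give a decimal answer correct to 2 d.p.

1.61

Same normal n = (6, -6, -2) with |n| = √76; distance = |-10 − (-24)| / |n| = 14/√76 ≈ 1.61.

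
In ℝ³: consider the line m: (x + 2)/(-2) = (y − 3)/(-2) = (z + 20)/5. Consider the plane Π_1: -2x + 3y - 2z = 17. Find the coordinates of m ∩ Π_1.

(-8, -3, -5)

m has direction (-2, -2, 5) through (-2, 3, -20).
Substitute r = (-2, 3, -20) + t(-2, -2, 5) into the plane: 53 + (-12)t = 17, so t = 3.
Intersection: (-2, 3, -20) + 3·(-2, -2, 5) = (-8, -3, -5).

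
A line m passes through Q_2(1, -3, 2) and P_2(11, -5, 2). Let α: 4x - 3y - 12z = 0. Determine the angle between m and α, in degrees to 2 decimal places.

A direction vector for m is P_2 − Q_2 = (10, -2, 0).
sin θ = |n·v| / (|n||v|) = |46| / (√169 · √104) = 0.34697.
θ ≈ 20.30°.

20.30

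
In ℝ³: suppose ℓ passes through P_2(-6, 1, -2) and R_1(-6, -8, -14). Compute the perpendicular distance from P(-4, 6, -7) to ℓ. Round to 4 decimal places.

7.2801

A direction vector for ℓ is R_1 − P_2 = (0, -9, -12).
Taking (-6, 1, -2) on ℓ with direction v = (0, -9, -12): w = P − (-6, 1, -2) = (2, 5, -5), and w × v = (-105, 24, -18).
Distance = |w × v| / |v| = √11925 / √225 ≈ 7.2801.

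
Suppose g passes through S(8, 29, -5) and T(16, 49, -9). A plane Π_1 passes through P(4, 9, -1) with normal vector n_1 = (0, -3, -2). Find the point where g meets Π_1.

A direction vector for g is T − S = (8, 20, -4).
Π_1: n_1·r = n_1·P gives -3y - 2z = -25.
Substitute r = (8, 29, -5) + t(8, 20, -4) into the plane: -77 + (-52)t = -25, so t = -1.
Intersection: (8, 29, -5) + (-1)·(8, 20, -4) = (0, 9, -1).

(0, 9, -1)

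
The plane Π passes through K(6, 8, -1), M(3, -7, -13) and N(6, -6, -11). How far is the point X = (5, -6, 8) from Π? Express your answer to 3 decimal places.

14.928

KM = (-3, -15, -12), KN = (0, -14, -10); a normal to Π is KM × KN = (-18, -30, 42).
Using K: Π has equation -18x - 30y + 42z = -390.
n·X − d = (-18)·(5) + (-30)·(-6) + (42)·(8) − (-390) = 816; |n| = √2988.
Distance = |816| / √2988 = 816/√2988 ≈ 14.928.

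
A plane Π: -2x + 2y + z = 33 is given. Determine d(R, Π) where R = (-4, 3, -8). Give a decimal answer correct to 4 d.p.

n·R − d = (-2)·(-4) + (2)·(3) + (1)·(-8) − 33 = -27; |n| = √9.
Distance = |-27| / √9 = 27/√9 ≈ 9.0000.

9.0000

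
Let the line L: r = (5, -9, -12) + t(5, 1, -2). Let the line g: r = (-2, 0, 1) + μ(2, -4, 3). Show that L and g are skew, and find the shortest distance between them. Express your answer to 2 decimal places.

14.31

Common perpendicular direction n = (5, 1, -2) × (2, -4, 3) = (-5, -19, -22).
With w = (-2, 0, 1) − (5, -9, -12) = (-7, 9, 13), w · n = -422.
Since n ≠ 0 the lines are not parallel, and w · n = -422 ≠ 0 so they do not intersect; hence they are skew.
Distance = |w · n| / |n| = |-422| / √870 ≈ 14.31.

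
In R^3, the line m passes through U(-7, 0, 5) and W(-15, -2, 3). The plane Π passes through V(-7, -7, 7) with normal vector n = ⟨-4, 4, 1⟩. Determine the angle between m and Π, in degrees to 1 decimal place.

A direction vector for m is W − U = (-8, -2, -2).
Π: n·r = n·V gives -4x + 4y + z = 7.
sin θ = |n·v| / (|n||v|) = |22| / (√33 · √72) = 0.45134.
θ ≈ 26.8°.

26.8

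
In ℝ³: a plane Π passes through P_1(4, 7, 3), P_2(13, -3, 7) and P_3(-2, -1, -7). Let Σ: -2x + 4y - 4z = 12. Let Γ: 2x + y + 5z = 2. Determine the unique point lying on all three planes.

(2, 3, -1)

P_1P_2 = (9, -10, 4), P_1P_3 = (-6, -8, -10); a normal to Π is P_1P_2 × P_1P_3 = (132, 66, -132).
Using P_1: Π has equation 132x + 66y - 132z = 594.
Solving the 3×3 linear system 132x + 66y - 132z = 594, -2x + 4y - 4z = 12, 2x + y + 5z = 2 (e.g. by elimination or Cramer's rule, determinant = 4620) gives (2, 3, -1).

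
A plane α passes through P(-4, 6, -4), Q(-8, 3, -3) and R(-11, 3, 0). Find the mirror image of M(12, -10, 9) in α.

(-18, 20, -21)

PQ = (-4, -3, 1), PR = (-7, -3, 4); a normal to α is PQ × PR = (-9, 9, -9).
Using P: α has equation -9x + 9y - 9z = 126.
λ = (n·M − d)/|n|² = (-279 − 126)/243 = -5/3.
Reflection = M − 2λn = (12, -10, 9) − (-10/3)·(-9, 9, -9) = (-18, 20, -21).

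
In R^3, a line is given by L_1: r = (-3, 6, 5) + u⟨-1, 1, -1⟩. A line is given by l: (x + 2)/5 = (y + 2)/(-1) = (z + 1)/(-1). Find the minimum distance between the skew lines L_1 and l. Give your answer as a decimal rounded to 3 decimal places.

9.354

l has direction (5, -1, -1) through (-2, -2, -1).
Common perpendicular direction n = (-1, 1, -1) × (5, -1, -1) = (-2, -6, -4).
With w = (-2, -2, -1) − (-3, 6, 5) = (1, -8, -6), w · n = 70.
Distance = |w · n| / |n| = |70| / √56 ≈ 9.354.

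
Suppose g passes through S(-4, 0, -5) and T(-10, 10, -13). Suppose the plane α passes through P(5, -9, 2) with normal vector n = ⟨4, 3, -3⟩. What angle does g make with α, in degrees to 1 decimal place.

21.3

A direction vector for g is T − S = (-6, 10, -8).
α: n·r = n·P gives 4x + 3y - 3z = -13.
sin θ = |n·v| / (|n||v|) = |30| / (√34 · √200) = 0.36380.
θ ≈ 21.3°.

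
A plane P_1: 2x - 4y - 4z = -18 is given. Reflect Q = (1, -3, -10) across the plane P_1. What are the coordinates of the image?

(-7, 13, 6)

λ = (n·Q − d)/|n|² = (54 − (-18))/36 = 2.
Reflection = Q − 2λn = (1, -3, -10) − 4·(2, -4, -4) = (-7, 13, 6).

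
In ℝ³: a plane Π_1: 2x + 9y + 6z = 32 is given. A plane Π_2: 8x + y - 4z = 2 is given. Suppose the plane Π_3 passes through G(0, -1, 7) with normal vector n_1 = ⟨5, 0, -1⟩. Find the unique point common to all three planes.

Π_3: n_1·r = n_1·G gives 5x - z = -7.
Solving the 3×3 linear system 2x + 9y + 6z = 32, 8x + y - 4z = 2, 5x - z = -7 (e.g. by elimination or Cramer's rule, determinant = -140) gives (-2, 6, -3).

(-2, 6, -3)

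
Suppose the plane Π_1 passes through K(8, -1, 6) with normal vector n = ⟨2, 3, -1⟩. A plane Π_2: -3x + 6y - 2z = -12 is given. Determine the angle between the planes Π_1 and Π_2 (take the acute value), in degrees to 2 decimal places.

Π_1: n·r = n·K gives 2x + 3y - z = 7.
cos θ = |n₁·n₂| / (|n₁||n₂|) = |14| / (√14 · √49).
θ = arccos(0.53452) ≈ 57.69°.

57.69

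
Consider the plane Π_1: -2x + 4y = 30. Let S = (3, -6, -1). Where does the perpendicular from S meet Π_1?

Foot = S − λn with λ = (n·S − d)/|n|² = (-30 − 30)/20 = -3.
Foot = (3, -6, -1) − (-3)·(-2, 4, 0) = (-3, 6, -1).

(-3, 6, -1)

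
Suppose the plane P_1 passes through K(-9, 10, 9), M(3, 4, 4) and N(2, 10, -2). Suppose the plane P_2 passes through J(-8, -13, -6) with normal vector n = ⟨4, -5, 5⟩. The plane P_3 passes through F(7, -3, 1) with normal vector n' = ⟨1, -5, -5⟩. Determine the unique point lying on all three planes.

KM = (12, -6, -5), KN = (11, 0, -11); a normal to P_1 is KM × KN = (66, 77, 66).
Using K: P_1 has equation 66x + 77y + 66z = 770.
P_2: n·r = n·J gives 4x - 5y + 5z = 3.
P_3: n'·r = n'·F gives x - 5y - 5z = 17.
Solving the 3×3 linear system 66x + 77y + 66z = 770, 4x - 5y + 5z = 3, x - 5y - 5z = 17 (e.g. by elimination or Cramer's rule, determinant = 4235) gives (12, 4, -5).

(12, 4, -5)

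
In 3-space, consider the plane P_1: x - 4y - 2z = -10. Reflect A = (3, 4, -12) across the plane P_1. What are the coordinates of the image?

(1, 12, -8)

λ = (n·A − d)/|n|² = (11 − (-10))/21 = 1.
Reflection = A − 2λn = (3, 4, -12) − 2·(1, -4, -2) = (1, 12, -8).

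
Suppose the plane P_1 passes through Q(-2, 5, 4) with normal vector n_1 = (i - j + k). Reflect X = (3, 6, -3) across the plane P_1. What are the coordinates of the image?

P_1: n_1·r = n_1·Q gives x - y + z = -3.
λ = (n·X − d)/|n|² = (-6 − (-3))/3 = -1.
Reflection = X − 2λn = (3, 6, -3) − (-2)·(1, -1, 1) = (5, 4, -1).

(5, 4, -1)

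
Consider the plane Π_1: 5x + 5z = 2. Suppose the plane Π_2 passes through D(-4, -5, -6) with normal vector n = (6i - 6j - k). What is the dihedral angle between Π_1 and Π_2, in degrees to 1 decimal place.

Π_2: n·r = n·D gives 6x - 6y - z = 12.
cos θ = |n₁·n₂| / (|n₁||n₂|) = |25| / (√50 · √73).
θ = arccos(0.41380) ≈ 65.6°.

65.6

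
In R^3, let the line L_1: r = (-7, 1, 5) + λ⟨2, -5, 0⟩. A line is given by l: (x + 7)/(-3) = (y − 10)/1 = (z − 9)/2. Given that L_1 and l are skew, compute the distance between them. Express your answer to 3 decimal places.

l has direction (-3, 1, 2) through (-7, 10, 9).
Common perpendicular direction n = (2, -5, 0) × (-3, 1, 2) = (-10, -4, -13).
With w = (-7, 10, 9) − (-7, 1, 5) = (0, 9, 4), w · n = -88.
Distance = |w · n| / |n| = |-88| / √285 ≈ 5.213.

5.213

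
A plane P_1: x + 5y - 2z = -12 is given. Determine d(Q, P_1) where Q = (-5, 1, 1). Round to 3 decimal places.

n·Q − d = (1)·(-5) + (5)·(1) + (-2)·(1) − (-12) = 10; |n| = √30.
Distance = |10| / √30 = 10/√30 ≈ 1.826.

1.826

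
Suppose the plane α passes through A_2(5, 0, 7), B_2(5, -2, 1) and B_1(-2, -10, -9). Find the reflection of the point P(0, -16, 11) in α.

A_2B_2 = (0, -2, -6), A_2B_1 = (-7, -10, -16); a normal to α is A_2B_2 × A_2B_1 = (-28, 42, -14).
Using A_2: α has equation -28x + 42y - 14z = -238.
λ = (n·P − d)/|n|² = (-826 − (-238))/2744 = -3/14.
Reflection = P − 2λn = (0, -16, 11) − (-3/7)·(-28, 42, -14) = (-12, 2, 5).

(-12, 2, 5)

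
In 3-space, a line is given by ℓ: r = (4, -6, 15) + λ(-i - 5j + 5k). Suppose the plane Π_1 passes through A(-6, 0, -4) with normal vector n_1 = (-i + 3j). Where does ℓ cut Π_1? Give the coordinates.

Π_1: n_1·r = n_1·A gives -x + 3y = 6.
Substitute r = (4, -6, 15) + t(-1, -5, 5) into the plane: -22 + (-14)t = 6, so t = -2.
Intersection: (4, -6, 15) + (-2)·(-1, -5, 5) = (6, 4, 5).

(6, 4, 5)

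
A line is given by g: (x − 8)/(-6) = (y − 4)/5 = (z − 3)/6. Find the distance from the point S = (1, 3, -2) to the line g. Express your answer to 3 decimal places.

g has direction (-6, 5, 6) through (8, 4, 3).
Taking (8, 4, 3) on g with direction v = (-6, 5, 6): w = S − (8, 4, 3) = (-7, -1, -5), and w × v = (19, 72, -41).
Distance = |w × v| / |v| = √7226 / √97 ≈ 8.631.

8.631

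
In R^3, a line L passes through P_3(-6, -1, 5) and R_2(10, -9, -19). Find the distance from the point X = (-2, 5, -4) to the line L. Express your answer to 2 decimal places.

8.54

A direction vector for L is R_2 − P_3 = (16, -8, -24).
Taking (-6, -1, 5) on L with direction v = (16, -8, -24): w = X − (-6, -1, 5) = (4, 6, -9), and w × v = (-216, -48, -128).
Distance = |w × v| / |v| = √65344 / √896 ≈ 8.54.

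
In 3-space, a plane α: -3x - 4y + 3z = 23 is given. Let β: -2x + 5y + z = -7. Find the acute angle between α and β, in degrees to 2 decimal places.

69.85

cos θ = |n₁·n₂| / (|n₁||n₂|) = |-11| / (√34 · √30).
θ = arccos(0.34442) ≈ 69.85°.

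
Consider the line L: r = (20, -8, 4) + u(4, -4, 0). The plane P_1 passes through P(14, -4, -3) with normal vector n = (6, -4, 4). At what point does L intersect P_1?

(12, 0, 4)

P_1: n·r = n·P gives 6x - 4y + 4z = 88.
Substitute r = (20, -8, 4) + t(4, -4, 0) into the plane: 168 + 40t = 88, so t = -2.
Intersection: (20, -8, 4) + (-2)·(4, -4, 0) = (12, 0, 4).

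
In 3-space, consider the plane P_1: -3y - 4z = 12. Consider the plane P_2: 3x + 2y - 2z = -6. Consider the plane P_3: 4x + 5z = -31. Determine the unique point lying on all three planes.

Solving the 3×3 linear system -3y - 4z = 12, 3x + 2y - 2z = -6, 4x + 5z = -31 (e.g. by elimination or Cramer's rule, determinant = 101) gives (-4, 0, -3).

(-4, 0, -3)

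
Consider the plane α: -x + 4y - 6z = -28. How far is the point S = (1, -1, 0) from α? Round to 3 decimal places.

3.159

n·S − d = (-1)·(1) + (4)·(-1) + (-6)·(0) − (-28) = 23; |n| = √53.
Distance = |23| / √53 = 23/√53 ≈ 3.159.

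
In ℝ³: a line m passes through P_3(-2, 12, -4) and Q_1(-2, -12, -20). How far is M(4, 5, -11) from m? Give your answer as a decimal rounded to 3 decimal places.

6.306

A direction vector for m is Q_1 − P_3 = (0, -24, -16).
Taking (-2, 12, -4) on m with direction v = (0, -24, -16): w = M − (-2, 12, -4) = (6, -7, -7), and w × v = (-56, 96, -144).
Distance = |w × v| / |v| = √33088 / √832 ≈ 6.306.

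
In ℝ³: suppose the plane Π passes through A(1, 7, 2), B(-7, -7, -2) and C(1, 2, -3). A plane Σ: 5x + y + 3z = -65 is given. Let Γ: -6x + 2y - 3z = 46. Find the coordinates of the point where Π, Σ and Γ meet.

AB = (-8, -14, -4), AC = (0, -5, -5); a normal to Π is AB × AC = (50, -40, 40).
Using A: Π has equation 50x - 40y + 40z = -150.
Solving the 3×3 linear system 50x - 40y + 40z = -150, 5x + y + 3z = -65, -6x + 2y - 3z = 46 (e.g. by elimination or Cramer's rule, determinant = 310) gives (-11, -10, 0).

(-11, -10, 0)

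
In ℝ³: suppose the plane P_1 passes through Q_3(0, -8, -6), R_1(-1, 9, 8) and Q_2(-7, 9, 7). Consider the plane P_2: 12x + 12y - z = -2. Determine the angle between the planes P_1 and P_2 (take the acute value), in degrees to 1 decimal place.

Q_3R_1 = (-1, 17, 14), Q_3Q_2 = (-7, 17, 13); a normal to P_1 is Q_3R_1 × Q_3Q_2 = (-17, -85, 102).
Using Q_3: P_1 has equation -17x - 85y + 102z = 68.
cos θ = |n₁·n₂| / (|n₁||n₂|) = |-1326| / (√17918 · √289).
θ = arccos(0.58271) ≈ 54.4°.

54.4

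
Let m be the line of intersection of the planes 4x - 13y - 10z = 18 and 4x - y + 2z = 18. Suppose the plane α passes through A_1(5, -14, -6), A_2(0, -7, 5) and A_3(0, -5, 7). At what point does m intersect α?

(0, -6, 6)

Direction of m: (4, -13, -10) × (4, -1, 2) = (-36, -48, 48).
A point on m: solving the two plane equations with x = 9 gives (9, 6, -6).
A_1A_2 = (-5, 7, 11), A_1A_3 = (-5, 9, 13); a normal to α is A_1A_2 × A_1A_3 = (-8, 10, -10).
Using A_1: α has equation -8x + 10y - 10z = -120.
Substitute r = (9, 6, -6) + t(-36, -48, 48) into the plane: 48 + (-672)t = -120, so t = 1/4.
Intersection: (9, 6, -6) + (1/4)·(-36, -48, 48) = (0, -6, 6).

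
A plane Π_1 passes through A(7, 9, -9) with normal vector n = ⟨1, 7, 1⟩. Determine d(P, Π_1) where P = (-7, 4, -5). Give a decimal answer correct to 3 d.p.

6.301

Π_1: n·r = n·A gives x + 7y + z = 61.
n·P − d = (1)·(-7) + (7)·(4) + (1)·(-5) − 61 = -45; |n| = √51.
Distance = |-45| / √51 = 45/√51 ≈ 6.301.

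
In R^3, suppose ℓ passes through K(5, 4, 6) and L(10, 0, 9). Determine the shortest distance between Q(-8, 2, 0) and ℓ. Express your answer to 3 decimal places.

9.823

A direction vector for ℓ is L − K = (5, -4, 3).
Taking (5, 4, 6) on ℓ with direction v = (5, -4, 3): w = Q − (5, 4, 6) = (-13, -2, -6), and w × v = (-30, 9, 62).
Distance = |w × v| / |v| = √4825 / √50 ≈ 9.823.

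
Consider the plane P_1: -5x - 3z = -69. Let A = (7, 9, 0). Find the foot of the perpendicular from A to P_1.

(12, 9, 3)

Foot = A − λn with λ = (n·A − d)/|n|² = (-35 − (-69))/34 = 1.
Foot = (7, 9, 0) − 1·(-5, 0, -3) = (12, 9, 3).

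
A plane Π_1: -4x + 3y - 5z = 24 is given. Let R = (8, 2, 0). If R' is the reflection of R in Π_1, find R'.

λ = (n·R − d)/|n|² = (-26 − 24)/50 = -1.
Reflection = R − 2λn = (8, 2, 0) − (-2)·(-4, 3, -5) = (0, 8, -10).

(0, 8, -10)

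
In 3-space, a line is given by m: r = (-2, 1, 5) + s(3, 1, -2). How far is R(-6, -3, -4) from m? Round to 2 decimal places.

10.62

Taking (-2, 1, 5) on m with direction v = (3, 1, -2): w = R − (-2, 1, 5) = (-4, -4, -9), and w × v = (17, -35, 8).
Distance = |w × v| / |v| = √1578 / √14 ≈ 10.62.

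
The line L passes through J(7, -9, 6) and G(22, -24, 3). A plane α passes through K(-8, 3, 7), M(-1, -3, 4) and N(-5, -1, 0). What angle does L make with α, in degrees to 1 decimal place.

6.3

A direction vector for L is G − J = (15, -15, -3).
KM = (7, -6, -3), KN = (3, -4, -7); a normal to α is KM × KN = (30, 40, -10).
Using K: α has equation 30x + 40y - 10z = -190.
sin θ = |n·v| / (|n||v|) = |-120| / (√2600 · √459) = 0.10985.
θ ≈ 6.3°.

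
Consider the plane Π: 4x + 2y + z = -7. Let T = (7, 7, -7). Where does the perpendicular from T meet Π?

Foot = T − λn with λ = (n·T − d)/|n|² = (35 − (-7))/21 = 2.
Foot = (7, 7, -7) − 2·(4, 2, 1) = (-1, 3, -9).

(-1, 3, -9)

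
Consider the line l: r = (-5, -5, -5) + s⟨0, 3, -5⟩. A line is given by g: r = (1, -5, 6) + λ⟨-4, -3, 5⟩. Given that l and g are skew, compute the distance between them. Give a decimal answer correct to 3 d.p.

5.659

Common perpendicular direction n = (0, 3, -5) × (-4, -3, 5) = (0, 20, 12).
With w = (1, -5, 6) − (-5, -5, -5) = (6, 0, 11), w · n = 132.
Distance = |w · n| / |n| = |132| / √544 ≈ 5.659.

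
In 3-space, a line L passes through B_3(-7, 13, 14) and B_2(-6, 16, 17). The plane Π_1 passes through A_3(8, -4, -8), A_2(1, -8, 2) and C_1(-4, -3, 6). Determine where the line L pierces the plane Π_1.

(-9, 7, 8)

A direction vector for L is B_2 − B_3 = (1, 3, 3).
A_3A_2 = (-7, -4, 10), A_3C_1 = (-12, 1, 14); a normal to Π_1 is A_3A_2 × A_3C_1 = (-66, -22, -55).
Using A_3: Π_1 has equation -66x - 22y - 55z = 0.
Substitute r = (-7, 13, 14) + t(1, 3, 3) into the plane: -594 + (-297)t = 0, so t = -2.
Intersection: (-7, 13, 14) + (-2)·(1, 3, 3) = (-9, 7, 8).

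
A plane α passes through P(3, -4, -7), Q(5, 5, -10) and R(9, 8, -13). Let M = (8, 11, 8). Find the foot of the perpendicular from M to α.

(-1, 8, -7)

PQ = (2, 9, -3), PR = (6, 12, -6); a normal to α is PQ × PR = (-18, -6, -30).
Using P: α has equation -18x - 6y - 30z = 180.
Foot = M − λn with λ = (n·M − d)/|n|² = (-450 − 180)/1260 = -1/2.
Foot = (8, 11, 8) − (-1/2)·(-18, -6, -30) = (-1, 8, -7).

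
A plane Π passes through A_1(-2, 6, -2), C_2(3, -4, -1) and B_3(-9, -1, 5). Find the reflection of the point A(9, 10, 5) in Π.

(-3, 2, -15)

A_1C_2 = (5, -10, 1), A_1B_3 = (-7, -7, 7); a normal to Π is A_1C_2 × A_1B_3 = (-63, -42, -105).
Using A_1: Π has equation -63x - 42y - 105z = 84.
λ = (n·A − d)/|n|² = (-1512 − 84)/16758 = -2/21.
Reflection = A − 2λn = (9, 10, 5) − (-4/21)·(-63, -42, -105) = (-3, 2, -15).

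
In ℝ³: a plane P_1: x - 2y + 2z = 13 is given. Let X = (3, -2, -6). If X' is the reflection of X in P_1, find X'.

(7, -10, 2)

λ = (n·X − d)/|n|² = (-5 − 13)/9 = -2.
Reflection = X − 2λn = (3, -2, -6) − (-4)·(1, -2, 2) = (7, -10, 2).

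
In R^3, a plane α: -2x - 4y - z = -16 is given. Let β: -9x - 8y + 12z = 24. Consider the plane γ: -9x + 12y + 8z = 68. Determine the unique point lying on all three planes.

Solving the 3×3 linear system -2x - 4y - z = -16, -9x - 8y + 12z = 24, -9x + 12y + 8z = 68 (e.g. by elimination or Cramer's rule, determinant = 740) gives (0, 3, 4).

(0, 3, 4)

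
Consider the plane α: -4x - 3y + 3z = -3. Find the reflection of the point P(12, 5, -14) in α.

(-12, -13, 4)

λ = (n·P − d)/|n|² = (-105 − (-3))/34 = -3.
Reflection = P − 2λn = (12, 5, -14) − (-6)·(-4, -3, 3) = (-12, -13, 4).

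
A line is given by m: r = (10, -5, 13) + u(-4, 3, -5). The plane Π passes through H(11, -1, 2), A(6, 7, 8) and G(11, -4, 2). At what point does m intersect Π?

HA = (-5, 8, 6), HG = (0, -3, 0); a normal to Π is HA × HG = (18, 0, 15).
Using H: Π has equation 18x + 15z = 228.
Substitute r = (10, -5, 13) + t(-4, 3, -5) into the plane: 375 + (-147)t = 228, so t = 1.
Intersection: (10, -5, 13) + 1·(-4, 3, -5) = (6, -2, 8).

(6, -2, 8)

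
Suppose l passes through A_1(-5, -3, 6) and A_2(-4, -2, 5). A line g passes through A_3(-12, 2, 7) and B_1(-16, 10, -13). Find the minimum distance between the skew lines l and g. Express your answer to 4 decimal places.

A direction vector for l is A_2 − A_1 = (1, 1, -1).
A direction vector for g is B_1 − A_3 = (-4, 8, -20).
Common perpendicular direction n = (1, 1, -1) × (-4, 8, -20) = (-12, 24, 12).
With w = (-12, 2, 7) − (-5, -3, 6) = (-7, 5, 1), w · n = 216.
Distance = |w · n| / |n| = |216| / √864 ≈ 7.3485.

7.3485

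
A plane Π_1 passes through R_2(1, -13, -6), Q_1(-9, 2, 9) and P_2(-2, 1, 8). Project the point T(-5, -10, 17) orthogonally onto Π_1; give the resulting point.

(-5, 0, 7)

R_2Q_1 = (-10, 15, 15), R_2P_2 = (-3, 14, 14); a normal to Π_1 is R_2Q_1 × R_2P_2 = (0, 95, -95).
Using R_2: Π_1 has equation 95y - 95z = -665.
Foot = T − λn with λ = (n·T − d)/|n|² = (-2565 − (-665))/18050 = -2/19.
Foot = (-5, -10, 17) − (-2/19)·(0, 95, -95) = (-5, 0, 7).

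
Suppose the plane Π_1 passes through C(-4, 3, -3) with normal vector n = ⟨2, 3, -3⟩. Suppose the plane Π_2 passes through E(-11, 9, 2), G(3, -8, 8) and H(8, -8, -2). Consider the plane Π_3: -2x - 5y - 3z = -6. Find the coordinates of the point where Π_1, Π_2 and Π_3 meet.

(-4, 4, -2)

Π_1: n·r = n·C gives 2x + 3y - 3z = 10.
EG = (14, -17, 6), EH = (19, -17, -4); a normal to Π_2 is EG × EH = (170, 170, 85).
Using E: Π_2 has equation 170x + 170y + 85z = -170.
Solving the 3×3 linear system 2x + 3y - 3z = 10, 170x + 170y + 85z = -170, -2x - 5y - 3z = -6 (e.g. by elimination or Cramer's rule, determinant = 2380) gives (-4, 4, -2).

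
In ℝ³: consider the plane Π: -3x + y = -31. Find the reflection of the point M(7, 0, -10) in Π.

(13, -2, -10)

λ = (n·M − d)/|n|² = (-21 − (-31))/10 = 1.
Reflection = M − 2λn = (7, 0, -10) − 2·(-3, 1, 0) = (13, -2, -10).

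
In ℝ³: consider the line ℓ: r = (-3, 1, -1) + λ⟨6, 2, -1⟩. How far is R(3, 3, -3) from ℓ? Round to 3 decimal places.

0.988

Taking (-3, 1, -1) on ℓ with direction v = (6, 2, -1): w = R − (-3, 1, -1) = (6, 2, -2), and w × v = (2, -6, 0).
Distance = |w × v| / |v| = √40 / √41 ≈ 0.988.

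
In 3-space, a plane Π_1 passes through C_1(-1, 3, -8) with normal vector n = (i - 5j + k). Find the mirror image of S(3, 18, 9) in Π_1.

Π_1: n·r = n·C_1 gives x - 5y + z = -24.
λ = (n·S − d)/|n|² = (-78 − (-24))/27 = -2.
Reflection = S − 2λn = (3, 18, 9) − (-4)·(1, -5, 1) = (7, -2, 13).

(7, -2, 13)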